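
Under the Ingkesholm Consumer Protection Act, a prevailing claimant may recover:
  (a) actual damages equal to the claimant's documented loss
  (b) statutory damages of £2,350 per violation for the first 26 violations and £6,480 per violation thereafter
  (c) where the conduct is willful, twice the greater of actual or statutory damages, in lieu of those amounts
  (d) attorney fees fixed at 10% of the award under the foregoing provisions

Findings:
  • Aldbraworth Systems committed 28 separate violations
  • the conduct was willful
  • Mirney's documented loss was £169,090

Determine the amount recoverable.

First 26 violations: 26 × £2,350 = £61,100
Remaining violations: (28 − 26) × £6,480 = £12,960
Statutory damages: £61,100 + £12,960 = £74,060
Greater of actual damages (£169,090) or statutory damages (£74,060): £169,090
Doubled: 2 × £169,090 = £338,180
Attorney fees: 10% of £338,180 = £33,818
Total recovery: £338,180 + £33,818 = £371,998

£371,998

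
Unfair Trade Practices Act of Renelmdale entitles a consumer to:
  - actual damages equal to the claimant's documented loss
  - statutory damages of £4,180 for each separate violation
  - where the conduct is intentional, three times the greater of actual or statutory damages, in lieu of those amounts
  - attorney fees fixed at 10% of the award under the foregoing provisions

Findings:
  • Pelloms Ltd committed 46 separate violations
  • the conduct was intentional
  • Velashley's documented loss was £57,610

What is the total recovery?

Statutory damages: 46 × £4,180 = £192,280
Greater of actual damages (£57,610) or statutory damages (£192,280): £192,280
Trebled: 3 × £192,280 = £576,840
Attorney fees: 10% of £576,840 = £57,684
Total recovery: £576,840 + £57,684 = £634,524

£634,524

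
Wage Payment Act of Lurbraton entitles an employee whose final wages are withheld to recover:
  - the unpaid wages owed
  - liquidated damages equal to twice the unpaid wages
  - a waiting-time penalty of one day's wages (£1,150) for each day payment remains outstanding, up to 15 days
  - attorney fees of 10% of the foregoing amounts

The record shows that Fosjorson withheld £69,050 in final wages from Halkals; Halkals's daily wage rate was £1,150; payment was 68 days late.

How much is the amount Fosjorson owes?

Doubled: 2 × £69,050 = £138,100
Penalty days: min(68, 15) = 15
Waiting-time penalty: 15 × £1,150 = £17,250
Subtotal: £69,050 + £138,100 + £17,250 = £224,400
Attorney fees: 10% of £224,400 = £22,440
Total award: £224,400 + £22,440 = £246,840

£246,840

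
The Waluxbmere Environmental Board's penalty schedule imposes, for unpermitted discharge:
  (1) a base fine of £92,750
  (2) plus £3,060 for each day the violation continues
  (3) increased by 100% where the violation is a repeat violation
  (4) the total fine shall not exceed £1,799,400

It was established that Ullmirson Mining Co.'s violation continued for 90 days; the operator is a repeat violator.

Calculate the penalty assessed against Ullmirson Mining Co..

Per-day component: 90 × £3,060 = £275,400
Base plus per-day: £92,750 + £275,400 = £368,150
Enhancement: 100% of £368,150 = £368,150
Enhanced fine: £368,150 + £368,150 = £736,300
Cap at £1,799,400: £736,300 is within the cap, no reduction.

Civil penalty: £736,300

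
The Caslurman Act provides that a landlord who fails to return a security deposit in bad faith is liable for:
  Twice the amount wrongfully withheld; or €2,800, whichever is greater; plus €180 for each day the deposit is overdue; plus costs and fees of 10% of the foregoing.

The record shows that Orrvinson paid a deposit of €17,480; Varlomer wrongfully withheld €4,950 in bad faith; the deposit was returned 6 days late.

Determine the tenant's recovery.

Recovery: €12,078

Doubled: 2 × €4,950 = €9,900
Minimum €2,800: €9,900 meets the minimum, no increase.
Late-return penalty: 6 × €180 = €1,080
Damages plus late penalty: €9,900 + €1,080 = €10,980
Costs and fees: 10% of €10,980 = €1,098
Total recovery: €10,980 + €1,098 = €12,078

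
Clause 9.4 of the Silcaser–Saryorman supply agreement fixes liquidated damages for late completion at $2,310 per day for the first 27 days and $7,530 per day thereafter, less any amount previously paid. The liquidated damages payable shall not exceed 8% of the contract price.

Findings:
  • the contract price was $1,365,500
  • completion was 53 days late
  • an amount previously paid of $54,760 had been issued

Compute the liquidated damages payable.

$109,240

First 27 days: 27 × $2,310 = $62,370
Remaining days: (53 − 27) × $7,530 = $195,780
Accrued per-day damages: $62,370 + $195,780 = $258,150
Less amount previously paid: $258,150 − $54,760 = $203,390
Cap: 8% of $1,365,500 = $109,240
Cap at $109,240: $203,390 exceeds the cap → $109,240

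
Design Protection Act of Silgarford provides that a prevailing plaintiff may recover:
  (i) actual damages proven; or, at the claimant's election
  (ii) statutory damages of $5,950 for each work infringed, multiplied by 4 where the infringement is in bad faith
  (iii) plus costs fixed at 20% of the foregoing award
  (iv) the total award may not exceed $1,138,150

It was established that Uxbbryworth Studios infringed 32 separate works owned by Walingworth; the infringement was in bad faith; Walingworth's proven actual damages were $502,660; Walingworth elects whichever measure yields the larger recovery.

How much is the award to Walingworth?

Statutory damages: 32 × $5,950 = $190,400
Multiplied by 4: 4 × $190,400 = $761,600
Greater of actual damages ($502,660) or enhanced statutory damages ($761,600): $761,600
Costs: 20% of $761,600 = $152,320
Award plus costs: $761,600 + $152,320 = $913,920
Cap at $1,138,150: $913,920 is within the cap, no reduction.

$913,920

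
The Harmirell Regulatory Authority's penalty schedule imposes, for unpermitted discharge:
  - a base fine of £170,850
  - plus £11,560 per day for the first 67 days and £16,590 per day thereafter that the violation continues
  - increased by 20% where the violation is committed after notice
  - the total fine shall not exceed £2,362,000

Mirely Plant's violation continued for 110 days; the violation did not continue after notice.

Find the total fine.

First 67 days: 67 × £11,560 = £774,520
Remaining days: (110 − 67) × £16,590 = £713,370
Per-day component: £774,520 + £713,370 = £1,487,890
Base plus per-day: £170,850 + £1,487,890 = £1,658,740
The violation did not continue after notice: no 20% increase.
Cap at £2,362,000: £1,658,740 is within the cap, no reduction.

£1,658,740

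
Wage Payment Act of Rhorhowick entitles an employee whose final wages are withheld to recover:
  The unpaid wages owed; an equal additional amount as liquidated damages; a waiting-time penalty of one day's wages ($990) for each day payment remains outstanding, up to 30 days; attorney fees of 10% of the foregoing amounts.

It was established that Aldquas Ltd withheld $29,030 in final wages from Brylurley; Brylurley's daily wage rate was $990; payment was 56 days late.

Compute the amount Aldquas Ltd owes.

Liquidated damages (equal amount): $29,030
Penalty days: min(56, 30) = 30
Waiting-time penalty: 30 × $990 = $29,700
Subtotal: $29,030 + $29,030 + $29,700 = $87,760
Attorney fees: 10% of $87,760 = $8,776
Total award: $87,760 + $8,776 = $96,536

$96,536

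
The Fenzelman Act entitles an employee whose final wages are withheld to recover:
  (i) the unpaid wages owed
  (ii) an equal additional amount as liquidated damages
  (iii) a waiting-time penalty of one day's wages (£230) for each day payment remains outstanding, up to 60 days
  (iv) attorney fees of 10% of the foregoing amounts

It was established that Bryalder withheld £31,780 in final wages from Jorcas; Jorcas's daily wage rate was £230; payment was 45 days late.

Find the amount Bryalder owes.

Liquidated damages (equal amount): £31,780
Penalty days: min(45, 60) = 45
Waiting-time penalty: 45 × £230 = £10,350
Subtotal: £31,780 + £31,780 + £10,350 = £73,910
Attorney fees: 10% of £73,910 = £7,391
Total award: £73,910 + £7,391 = £81,301

£81,301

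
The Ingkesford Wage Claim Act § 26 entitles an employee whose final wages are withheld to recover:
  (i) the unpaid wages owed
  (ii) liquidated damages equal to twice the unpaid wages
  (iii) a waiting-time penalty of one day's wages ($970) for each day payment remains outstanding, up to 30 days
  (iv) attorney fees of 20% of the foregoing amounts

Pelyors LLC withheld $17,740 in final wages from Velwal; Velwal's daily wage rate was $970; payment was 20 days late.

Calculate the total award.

Doubled: 2 × $17,740 = $35,480
Penalty days: min(20, 30) = 20
Waiting-time penalty: 20 × $970 = $19,400
Subtotal: $17,740 + $35,480 + $19,400 = $72,620
Attorney fees: 20% of $72,620 = $14,524
Total award: $72,620 + $14,524 = $87,144

Total award: $87,144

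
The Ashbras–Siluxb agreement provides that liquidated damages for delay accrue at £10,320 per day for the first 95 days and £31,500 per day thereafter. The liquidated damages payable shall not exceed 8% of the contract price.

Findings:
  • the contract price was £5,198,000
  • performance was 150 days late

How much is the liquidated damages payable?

£415,840

First 95 days: 95 × £10,320 = £980,400
Remaining days: (150 − 95) × £31,500 = £1,732,500
Accrued per-day damages: £980,400 + £1,732,500 = £2,712,900
Cap: 8% of £5,198,000 = £415,840
Cap at £415,840: £2,712,900 exceeds the cap → £415,840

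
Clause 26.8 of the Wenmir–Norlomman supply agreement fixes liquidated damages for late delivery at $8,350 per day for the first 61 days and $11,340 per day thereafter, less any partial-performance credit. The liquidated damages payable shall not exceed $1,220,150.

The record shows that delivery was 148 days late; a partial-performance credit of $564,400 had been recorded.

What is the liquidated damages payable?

Liquidated damages: $931,530

First 61 days: 61 × $8,350 = $509,350
Remaining days: (148 − 61) × $11,340 = $986,580
Accrued per-day damages: $509,350 + $986,580 = $1,495,930
Less partial-performance credit: $1,495,930 − $564,400 = $931,530
Cap at $1,220,150: $931,530 is within the cap, no reduction.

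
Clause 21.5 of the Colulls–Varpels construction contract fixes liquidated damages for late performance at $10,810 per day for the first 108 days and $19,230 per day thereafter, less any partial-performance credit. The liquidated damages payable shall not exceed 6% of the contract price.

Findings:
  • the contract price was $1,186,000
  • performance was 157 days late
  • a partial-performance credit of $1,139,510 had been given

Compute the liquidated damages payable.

$71,160

First 108 days: 108 × $10,810 = $1,167,480
Remaining days: (157 − 108) × $19,230 = $942,270
Accrued per-day damages: $1,167,480 + $942,270 = $2,109,750
Less partial-performance credit: $2,109,750 − $1,139,510 = $970,240
Cap: 6% of $1,186,000 = $71,160
Cap at $71,160: $970,240 exceeds the cap → $71,160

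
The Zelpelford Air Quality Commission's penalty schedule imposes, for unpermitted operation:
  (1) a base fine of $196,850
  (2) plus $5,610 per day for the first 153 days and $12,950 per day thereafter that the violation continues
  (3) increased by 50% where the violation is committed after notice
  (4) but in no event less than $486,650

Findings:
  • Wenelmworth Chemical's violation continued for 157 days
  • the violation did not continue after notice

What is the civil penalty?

$1,106,980

First 153 days: 153 × $5,610 = $858,330
Remaining days: (157 − 153) × $12,950 = $51,800
Per-day component: $858,330 + $51,800 = $910,130
Base plus per-day: $196,850 + $910,130 = $1,106,980
The violation did not continue after notice: no 50% increase.
Minimum $486,650: $1,106,980 meets the minimum, no increase.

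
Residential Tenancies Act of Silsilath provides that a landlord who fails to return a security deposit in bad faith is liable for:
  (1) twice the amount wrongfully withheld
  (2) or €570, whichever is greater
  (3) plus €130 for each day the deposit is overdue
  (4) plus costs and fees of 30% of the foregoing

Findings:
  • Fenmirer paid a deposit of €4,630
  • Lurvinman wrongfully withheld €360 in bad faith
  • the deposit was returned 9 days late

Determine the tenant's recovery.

€2,457

Doubled: 2 × €360 = €720
Minimum €570: €720 meets the minimum, no increase.
Late-return penalty: 9 × €130 = €1,170
Damages plus late penalty: €720 + €1,170 = €1,890
Costs and fees: 30% of €1,890 = €567
Total recovery: €1,890 + €567 = €2,457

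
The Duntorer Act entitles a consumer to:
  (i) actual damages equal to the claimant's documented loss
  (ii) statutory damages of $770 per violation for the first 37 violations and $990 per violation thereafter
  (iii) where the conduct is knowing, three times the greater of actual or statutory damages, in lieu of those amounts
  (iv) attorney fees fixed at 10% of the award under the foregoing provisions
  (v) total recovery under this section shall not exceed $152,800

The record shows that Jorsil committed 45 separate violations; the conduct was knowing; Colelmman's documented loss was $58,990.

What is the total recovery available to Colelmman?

$152,800

First 37 violations: 37 × $770 = $28,490
Remaining violations: (45 − 37) × $990 = $7,920
Statutory damages: $28,490 + $7,920 = $36,410
Greater of actual damages ($58,990) or statutory damages ($36,410): $58,990
Trebled: 3 × $58,990 = $176,970
Attorney fees: 10% of $176,970 = $17,697
Total before cap: $176,970 + $17,697 = $194,667
Cap at $152,800: $194,667 exceeds the cap → $152,800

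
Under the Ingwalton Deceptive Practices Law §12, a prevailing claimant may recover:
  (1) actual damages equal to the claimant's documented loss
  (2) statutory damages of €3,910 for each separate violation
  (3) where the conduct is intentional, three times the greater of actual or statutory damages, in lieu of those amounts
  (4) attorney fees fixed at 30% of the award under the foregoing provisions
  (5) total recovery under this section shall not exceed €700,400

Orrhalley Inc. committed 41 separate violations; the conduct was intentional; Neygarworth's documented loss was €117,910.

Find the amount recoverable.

Statutory damages: 41 × €3,910 = €160,310
Greater of actual damages (€117,910) or statutory damages (€160,310): €160,310
Trebled: 3 × €160,310 = €480,930
Attorney fees: 30% of €480,930 = €144,279
Total before cap: €480,930 + €144,279 = €625,209
Cap at €700,400: €625,209 is within the cap, no reduction.

€625,209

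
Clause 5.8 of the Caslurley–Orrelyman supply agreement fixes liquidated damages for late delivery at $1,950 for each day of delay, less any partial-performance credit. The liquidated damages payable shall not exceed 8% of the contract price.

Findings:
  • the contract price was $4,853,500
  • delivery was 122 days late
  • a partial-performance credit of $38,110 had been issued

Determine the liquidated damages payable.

$199,790

Per-day damages: 122 × $1,950 = $237,900
Less partial-performance credit: $237,900 − $38,110 = $199,790
Cap: 8% of $4,853,500 = $388,280
Cap at $388,280: $199,790 is within the cap, no reduction.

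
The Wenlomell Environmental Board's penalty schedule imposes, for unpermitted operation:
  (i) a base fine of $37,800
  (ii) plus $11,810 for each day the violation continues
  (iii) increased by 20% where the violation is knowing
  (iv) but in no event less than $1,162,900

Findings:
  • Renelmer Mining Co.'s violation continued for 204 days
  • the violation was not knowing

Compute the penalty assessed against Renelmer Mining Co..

Per-day component: 204 × $11,810 = $2,409,240
Base plus per-day: $37,800 + $2,409,240 = $2,447,040
The violation was not knowing: no 20% increase.
Minimum $1,162,900: $2,447,040 meets the minimum, no increase.

$2,447,040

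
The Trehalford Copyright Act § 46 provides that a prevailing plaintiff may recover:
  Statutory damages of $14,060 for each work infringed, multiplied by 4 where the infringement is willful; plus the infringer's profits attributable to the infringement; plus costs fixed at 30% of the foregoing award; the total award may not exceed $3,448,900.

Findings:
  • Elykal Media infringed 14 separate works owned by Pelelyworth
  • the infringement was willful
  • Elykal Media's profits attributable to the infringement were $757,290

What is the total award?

$2,008,045

Statutory damages: 14 × $14,060 = $196,840
Multiplied by 4: 4 × $196,840 = $787,360
Combined award: $787,360 + $757,290 = $1,544,650
Costs: 30% of $1,544,650 = $463,395
Award plus costs: $1,544,650 + $463,395 = $2,008,045
Cap at $3,448,900: $2,008,045 is within the cap, no reduction.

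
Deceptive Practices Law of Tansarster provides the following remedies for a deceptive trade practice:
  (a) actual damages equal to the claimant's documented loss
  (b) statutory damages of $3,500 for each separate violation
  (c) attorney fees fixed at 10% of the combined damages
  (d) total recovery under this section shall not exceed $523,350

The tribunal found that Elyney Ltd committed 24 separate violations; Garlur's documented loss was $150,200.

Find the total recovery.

Total recovery: $257,620

Statutory damages: 24 × $3,500 = $84,000
Combined damages: $150,200 + $84,000 = $234,200
Attorney fees: 10% of $234,200 = $23,420
Total before cap: $234,200 + $23,420 = $257,620
Cap at $523,350: $257,620 is within the cap, no reduction.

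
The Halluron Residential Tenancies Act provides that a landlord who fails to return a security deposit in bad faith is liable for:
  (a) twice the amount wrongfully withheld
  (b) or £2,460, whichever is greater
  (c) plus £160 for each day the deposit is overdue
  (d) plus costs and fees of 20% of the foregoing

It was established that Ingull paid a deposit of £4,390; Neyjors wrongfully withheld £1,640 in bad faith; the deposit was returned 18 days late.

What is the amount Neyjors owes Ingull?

Doubled: 2 × £1,640 = £3,280
Minimum £2,460: £3,280 meets the minimum, no increase.
Late-return penalty: 18 × £160 = £2,880
Damages plus late penalty: £3,280 + £2,880 = £6,160
Costs and fees: 20% of £6,160 = £1,232
Total recovery: £6,160 + £1,232 = £7,392

£7,392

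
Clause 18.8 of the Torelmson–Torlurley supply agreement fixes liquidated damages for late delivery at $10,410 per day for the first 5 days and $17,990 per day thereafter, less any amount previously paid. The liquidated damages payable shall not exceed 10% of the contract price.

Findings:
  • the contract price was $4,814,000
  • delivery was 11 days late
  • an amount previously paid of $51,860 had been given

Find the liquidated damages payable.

First 5 days: 5 × $10,410 = $52,050
Remaining days: (11 − 5) × $17,990 = $107,940
Accrued per-day damages: $52,050 + $107,940 = $159,990
Less amount previously paid: $159,990 − $51,860 = $108,130
Cap: 10% of $4,814,000 = $481,400
Cap at $481,400: $108,130 is within the cap, no reduction.

$108,130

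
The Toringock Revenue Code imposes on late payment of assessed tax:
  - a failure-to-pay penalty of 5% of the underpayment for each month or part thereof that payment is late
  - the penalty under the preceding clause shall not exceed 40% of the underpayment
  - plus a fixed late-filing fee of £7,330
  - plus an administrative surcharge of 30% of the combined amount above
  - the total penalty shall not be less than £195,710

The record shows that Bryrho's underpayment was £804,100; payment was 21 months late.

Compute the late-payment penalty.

£427,661

Accrued rate: 5% × 21 = 105%, capped at 40% → 40%
Failure-to-pay penalty: 40% of £804,100 = £321,640
Penalty before surcharge: £321,640 + £7,330 = £328,970
Administrative surcharge: 30% of £328,970 = £98,691
Total penalty: £328,970 + £98,691 = £427,661
Minimum £195,710: £427,661 meets the minimum, no increase.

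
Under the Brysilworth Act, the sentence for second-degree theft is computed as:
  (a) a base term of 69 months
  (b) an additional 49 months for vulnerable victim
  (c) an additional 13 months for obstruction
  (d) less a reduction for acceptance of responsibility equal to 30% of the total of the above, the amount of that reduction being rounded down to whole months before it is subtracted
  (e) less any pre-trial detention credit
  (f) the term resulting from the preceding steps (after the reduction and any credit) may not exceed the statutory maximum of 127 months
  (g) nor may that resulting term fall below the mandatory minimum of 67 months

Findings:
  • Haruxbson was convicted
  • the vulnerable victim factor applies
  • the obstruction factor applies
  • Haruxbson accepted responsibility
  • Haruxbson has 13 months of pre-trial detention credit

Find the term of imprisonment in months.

Vulnerable victim enhancement: +49 months
Obstruction enhancement: +13 months
Adjusted term: 69 months + 49 months + 13 months = 131 months
Acceptance of responsibility reduction: 30% of 131 months = 39 months (rounded down)
After reduction: 131 − 39 = 92 months
Less pre-trial detention credit: 92 months − 13 months = 79 months
Cap at 127 months: 79 months is within the cap, no reduction.
Minimum 67 months: 79 months meets the minimum, no increase.

79 months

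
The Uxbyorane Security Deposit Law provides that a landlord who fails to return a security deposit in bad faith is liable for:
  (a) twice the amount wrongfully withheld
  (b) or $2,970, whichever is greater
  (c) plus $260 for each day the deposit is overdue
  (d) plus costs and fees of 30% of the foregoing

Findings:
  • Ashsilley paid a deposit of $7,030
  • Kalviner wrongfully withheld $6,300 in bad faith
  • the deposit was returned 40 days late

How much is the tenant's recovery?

$29,900

Doubled: 2 × $6,300 = $12,600
Minimum $2,970: $12,600 meets the minimum, no increase.
Late-return penalty: 40 × $260 = $10,400
Damages plus late penalty: $12,600 + $10,400 = $23,000
Costs and fees: 30% of $23,000 = $6,900
Total recovery: $23,000 + $6,900 = $29,900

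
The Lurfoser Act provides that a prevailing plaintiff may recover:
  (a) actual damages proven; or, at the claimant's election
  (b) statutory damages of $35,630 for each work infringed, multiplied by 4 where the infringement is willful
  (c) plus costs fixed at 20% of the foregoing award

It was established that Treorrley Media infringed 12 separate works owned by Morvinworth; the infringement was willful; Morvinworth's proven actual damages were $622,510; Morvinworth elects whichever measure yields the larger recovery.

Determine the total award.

Statutory damages: 12 × $35,630 = $427,560
Multiplied by 4: 4 × $427,560 = $1,710,240
Greater of actual damages ($622,510) or enhanced statutory damages ($1,710,240): $1,710,240
Costs: 20% of $1,710,240 = $342,048
Award plus costs: $1,710,240 + $342,048 = $2,052,288

Award: $2,052,288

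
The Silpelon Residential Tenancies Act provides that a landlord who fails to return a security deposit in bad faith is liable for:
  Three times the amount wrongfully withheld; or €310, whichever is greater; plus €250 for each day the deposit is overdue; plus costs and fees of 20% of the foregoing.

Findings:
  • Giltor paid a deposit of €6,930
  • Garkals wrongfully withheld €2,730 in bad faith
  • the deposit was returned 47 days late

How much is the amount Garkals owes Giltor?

€23,928

Trebled: 3 × €2,730 = €8,190
Minimum €310: €8,190 meets the minimum, no increase.
Late-return penalty: 47 × €250 = €11,750
Damages plus late penalty: €8,190 + €11,750 = €19,940
Costs and fees: 20% of €19,940 = €3,988
Total recovery: €19,940 + €3,988 = €23,928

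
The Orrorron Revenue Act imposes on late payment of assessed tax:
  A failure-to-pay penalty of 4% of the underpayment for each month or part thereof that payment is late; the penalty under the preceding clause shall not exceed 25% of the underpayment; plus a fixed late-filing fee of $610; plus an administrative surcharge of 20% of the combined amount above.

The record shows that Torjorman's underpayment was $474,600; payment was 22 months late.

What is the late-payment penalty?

Accrued rate: 4% × 22 = 88%, capped at 25% → 25%
Failure-to-pay penalty: 25% of $474,600 = $118,650
Penalty before surcharge: $118,650 + $610 = $119,260
Administrative surcharge: 20% of $119,260 = $23,852
Total penalty: $119,260 + $23,852 = $143,112

$143,112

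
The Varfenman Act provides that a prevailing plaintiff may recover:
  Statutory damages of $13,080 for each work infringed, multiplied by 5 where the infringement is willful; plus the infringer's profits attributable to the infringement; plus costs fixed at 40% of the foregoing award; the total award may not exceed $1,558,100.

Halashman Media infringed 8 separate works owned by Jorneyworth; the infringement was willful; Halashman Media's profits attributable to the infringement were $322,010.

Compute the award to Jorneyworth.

Statutory damages: 8 × $13,080 = $104,640
Multiplied by 5: 5 × $104,640 = $523,200
Combined award: $523,200 + $322,010 = $845,210
Costs: 40% of $845,210 = $338,084
Award plus costs: $845,210 + $338,084 = $1,183,294
Cap at $1,558,100: $1,183,294 is within the cap, no reduction.

Award: $1,183,294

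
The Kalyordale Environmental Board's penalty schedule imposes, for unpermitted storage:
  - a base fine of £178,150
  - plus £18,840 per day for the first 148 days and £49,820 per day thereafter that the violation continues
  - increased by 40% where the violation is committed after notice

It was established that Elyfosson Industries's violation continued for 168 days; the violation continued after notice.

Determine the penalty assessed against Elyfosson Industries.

First 148 days: 148 × £18,840 = £2,788,320
Remaining days: (168 − 148) × £49,820 = £996,400
Per-day component: £2,788,320 + £996,400 = £3,784,720
Base plus per-day: £178,150 + £3,784,720 = £3,962,870
Enhancement: 40% of £3,962,870 = £1,585,148
Enhanced fine: £3,962,870 + £1,585,148 = £5,548,018

£5,548,018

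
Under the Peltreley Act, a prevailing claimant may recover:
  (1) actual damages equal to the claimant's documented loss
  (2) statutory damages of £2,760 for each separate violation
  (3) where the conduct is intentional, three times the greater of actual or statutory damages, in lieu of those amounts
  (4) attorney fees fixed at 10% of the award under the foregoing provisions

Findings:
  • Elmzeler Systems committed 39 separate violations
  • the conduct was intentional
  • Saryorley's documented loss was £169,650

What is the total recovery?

£559,845

Statutory damages: 39 × £2,760 = £107,640
Greater of actual damages (£169,650) or statutory damages (£107,640): £169,650
Trebled: 3 × £169,650 = £508,950
Attorney fees: 10% of £508,950 = £50,895
Total recovery: £508,950 + £50,895 = £559,845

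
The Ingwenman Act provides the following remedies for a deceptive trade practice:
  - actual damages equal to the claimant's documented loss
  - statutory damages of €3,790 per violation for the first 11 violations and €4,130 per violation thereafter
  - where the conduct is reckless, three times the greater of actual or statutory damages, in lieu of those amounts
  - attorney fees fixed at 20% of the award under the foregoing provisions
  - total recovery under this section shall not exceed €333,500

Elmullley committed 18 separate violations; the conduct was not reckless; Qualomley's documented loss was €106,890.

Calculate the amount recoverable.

€212,988

First 11 violations: 11 × €3,790 = €41,690
Remaining violations: (18 − 11) × €4,130 = €28,910
Statutory damages: €41,690 + €28,910 = €70,600
Conduct not reckless: the in-lieu enhancement does not apply.
Actual plus statutory damages: €106,890 + €70,600 = €177,490
Attorney fees: 20% of €177,490 = €35,498
Total before cap: €177,490 + €35,498 = €212,988
Cap at €333,500: €212,988 is within the cap, no reduction.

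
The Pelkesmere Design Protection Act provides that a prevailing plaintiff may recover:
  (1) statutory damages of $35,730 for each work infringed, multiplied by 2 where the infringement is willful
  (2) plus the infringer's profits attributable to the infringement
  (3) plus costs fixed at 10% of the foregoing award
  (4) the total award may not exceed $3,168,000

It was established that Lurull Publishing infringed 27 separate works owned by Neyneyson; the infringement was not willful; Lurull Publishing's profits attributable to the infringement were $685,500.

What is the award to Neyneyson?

Award: $1,815,231

Statutory damages: 27 × $35,730 = $964,710
Infringement not willful: no ×2 enhancement.
Combined award: $964,710 + $685,500 = $1,650,210
Costs: 10% of $1,650,210 = $165,021
Award plus costs: $1,650,210 + $165,021 = $1,815,231
Cap at $3,168,000: $1,815,231 is within the cap, no reduction.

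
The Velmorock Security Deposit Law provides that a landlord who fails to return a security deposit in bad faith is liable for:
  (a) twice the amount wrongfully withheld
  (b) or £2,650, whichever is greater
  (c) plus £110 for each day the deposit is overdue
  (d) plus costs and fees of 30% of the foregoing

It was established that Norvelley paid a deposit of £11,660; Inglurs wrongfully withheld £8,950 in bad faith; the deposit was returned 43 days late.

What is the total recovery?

Recovery: £29,419

Doubled: 2 × £8,950 = £17,900
Minimum £2,650: £17,900 meets the minimum, no increase.
Late-return penalty: 43 × £110 = £4,730
Damages plus late penalty: £17,900 + £4,730 = £22,630
Costs and fees: 30% of £22,630 = £6,789
Total recovery: £22,630 + £6,789 = £29,419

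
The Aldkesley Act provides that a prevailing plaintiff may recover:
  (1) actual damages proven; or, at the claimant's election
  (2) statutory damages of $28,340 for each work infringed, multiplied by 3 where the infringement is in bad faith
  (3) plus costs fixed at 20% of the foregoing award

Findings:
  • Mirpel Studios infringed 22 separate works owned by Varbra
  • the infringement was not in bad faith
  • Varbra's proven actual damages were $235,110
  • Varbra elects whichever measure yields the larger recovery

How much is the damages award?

Statutory damages: 22 × $28,340 = $623,480
Infringement not in bad faith: no ×3 enhancement.
Greater of actual damages ($235,110) or statutory damages ($623,480): $623,480
Costs: 20% of $623,480 = $124,696
Award plus costs: $623,480 + $124,696 = $748,176

$748,176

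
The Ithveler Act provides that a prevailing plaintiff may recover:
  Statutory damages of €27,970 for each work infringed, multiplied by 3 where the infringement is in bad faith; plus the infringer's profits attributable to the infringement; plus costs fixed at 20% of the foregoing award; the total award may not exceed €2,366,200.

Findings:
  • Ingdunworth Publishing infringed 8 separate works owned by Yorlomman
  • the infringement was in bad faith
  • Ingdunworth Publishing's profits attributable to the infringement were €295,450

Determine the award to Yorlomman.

Statutory damages: 8 × €27,970 = €223,760
Trebled: 3 × €223,760 = €671,280
Combined award: €671,280 + €295,450 = €966,730
Costs: 20% of €966,730 = €193,346
Award plus costs: €966,730 + €193,346 = €1,160,076
Cap at €2,366,200: €1,160,076 is within the cap, no reduction.

€1,160,076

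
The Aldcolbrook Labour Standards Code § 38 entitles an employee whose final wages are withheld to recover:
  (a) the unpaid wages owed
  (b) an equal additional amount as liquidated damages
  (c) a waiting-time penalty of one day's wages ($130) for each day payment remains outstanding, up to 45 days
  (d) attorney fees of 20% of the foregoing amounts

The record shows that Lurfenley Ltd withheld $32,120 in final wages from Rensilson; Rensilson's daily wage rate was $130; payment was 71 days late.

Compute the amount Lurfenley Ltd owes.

$84,108

Liquidated damages (equal amount): $32,120
Penalty days: min(71, 45) = 45
Waiting-time penalty: 45 × $130 = $5,850
Subtotal: $32,120 + $32,120 + $5,850 = $70,090
Attorney fees: 20% of $70,090 = $14,018
Total award: $70,090 + $14,018 = $84,108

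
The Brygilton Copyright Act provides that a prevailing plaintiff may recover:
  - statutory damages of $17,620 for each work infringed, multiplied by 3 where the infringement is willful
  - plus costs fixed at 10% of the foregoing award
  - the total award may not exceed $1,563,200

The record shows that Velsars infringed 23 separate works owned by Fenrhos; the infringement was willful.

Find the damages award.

Statutory damages: 23 × $17,620 = $405,260
Trebled: 3 × $405,260 = $1,215,780
Costs: 10% of $1,215,780 = $121,578
Award plus costs: $1,215,780 + $121,578 = $1,337,358
Cap at $1,563,200: $1,337,358 is within the cap, no reduction.

$1,337,358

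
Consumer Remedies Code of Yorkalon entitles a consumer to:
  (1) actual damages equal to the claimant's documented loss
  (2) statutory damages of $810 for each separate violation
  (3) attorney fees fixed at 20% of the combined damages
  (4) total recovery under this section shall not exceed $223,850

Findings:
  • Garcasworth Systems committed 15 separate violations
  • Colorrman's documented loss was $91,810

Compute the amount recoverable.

Total recovery: $124,752

Statutory damages: 15 × $810 = $12,150
Combined damages: $91,810 + $12,150 = $103,960
Attorney fees: 20% of $103,960 = $20,792
Total before cap: $103,960 + $20,792 = $124,752
Cap at $223,850: $124,752 is within the cap, no reduction.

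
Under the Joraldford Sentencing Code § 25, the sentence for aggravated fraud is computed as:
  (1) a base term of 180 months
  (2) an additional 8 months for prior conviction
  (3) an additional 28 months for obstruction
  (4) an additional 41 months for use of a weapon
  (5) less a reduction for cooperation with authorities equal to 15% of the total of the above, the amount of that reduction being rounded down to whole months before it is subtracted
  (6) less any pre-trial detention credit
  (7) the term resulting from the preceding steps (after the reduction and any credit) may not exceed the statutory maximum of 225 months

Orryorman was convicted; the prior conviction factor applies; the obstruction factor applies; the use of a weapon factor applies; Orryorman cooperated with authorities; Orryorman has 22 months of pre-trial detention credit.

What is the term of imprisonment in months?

Prior conviction enhancement: +8 months
Obstruction enhancement: +28 months
Use of a weapon enhancement: +41 months
Adjusted term: 180 months + 8 months + 28 months + 41 months = 257 months
Cooperation with authorities reduction: 15% of 257 months = 38 months (rounded down)
After reduction: 257 − 38 = 219 months
Less pre-trial detention credit: 219 months − 22 months = 197 months
Cap at 225 months: 197 months is within the cap, no reduction.

Sentence: 197 months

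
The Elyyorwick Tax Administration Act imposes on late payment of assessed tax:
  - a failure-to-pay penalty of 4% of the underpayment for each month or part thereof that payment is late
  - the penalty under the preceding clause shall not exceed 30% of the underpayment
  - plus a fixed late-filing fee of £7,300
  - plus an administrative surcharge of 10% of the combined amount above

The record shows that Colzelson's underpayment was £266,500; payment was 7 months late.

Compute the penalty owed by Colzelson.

Penalty: £90,112

Accrued rate: 4% × 7 = 28%, capped at 30% → 28%
Failure-to-pay penalty: 28% of £266,500 = £74,620
Penalty before surcharge: £74,620 + £7,300 = £81,920
Administrative surcharge: 10% of £81,920 = £8,192
Total penalty: £81,920 + £8,192 = £90,112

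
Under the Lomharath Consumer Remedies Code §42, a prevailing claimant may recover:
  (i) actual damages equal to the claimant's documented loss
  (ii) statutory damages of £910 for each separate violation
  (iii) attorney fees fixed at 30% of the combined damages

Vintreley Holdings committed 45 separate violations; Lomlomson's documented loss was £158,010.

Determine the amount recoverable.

£258,648

Statutory damages: 45 × £910 = £40,950
Combined damages: £158,010 + £40,950 = £198,960
Attorney fees: 30% of £198,960 = £59,688
Total recovery: £198,960 + £59,688 = £258,648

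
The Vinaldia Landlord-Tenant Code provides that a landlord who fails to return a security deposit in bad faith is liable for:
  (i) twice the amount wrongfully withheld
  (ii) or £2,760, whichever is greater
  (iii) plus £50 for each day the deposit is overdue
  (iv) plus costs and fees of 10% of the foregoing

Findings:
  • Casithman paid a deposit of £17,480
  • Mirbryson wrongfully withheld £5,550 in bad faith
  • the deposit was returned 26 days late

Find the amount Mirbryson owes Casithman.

£13,640

Doubled: 2 × £5,550 = £11,100
Minimum £2,760: £11,100 meets the minimum, no increase.
Late-return penalty: 26 × £50 = £1,300
Damages plus late penalty: £11,100 + £1,300 = £12,400
Costs and fees: 10% of £12,400 = £1,240
Total recovery: £12,400 + £1,240 = £13,640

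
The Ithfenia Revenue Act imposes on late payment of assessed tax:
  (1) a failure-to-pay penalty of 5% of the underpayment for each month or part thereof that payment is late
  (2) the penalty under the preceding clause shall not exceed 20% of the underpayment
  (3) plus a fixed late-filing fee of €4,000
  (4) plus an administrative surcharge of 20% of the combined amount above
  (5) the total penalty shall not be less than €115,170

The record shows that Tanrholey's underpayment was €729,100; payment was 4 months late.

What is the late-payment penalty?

€179,784

Accrued rate: 5% × 4 = 20%, capped at 20% → 20%
Failure-to-pay penalty: 20% of €729,100 = €145,820
Penalty before surcharge: €145,820 + €4,000 = €149,820
Administrative surcharge: 20% of €149,820 = €29,964
Total penalty: €149,820 + €29,964 = €179,784
Minimum €115,170: €179,784 meets the minimum, no increase.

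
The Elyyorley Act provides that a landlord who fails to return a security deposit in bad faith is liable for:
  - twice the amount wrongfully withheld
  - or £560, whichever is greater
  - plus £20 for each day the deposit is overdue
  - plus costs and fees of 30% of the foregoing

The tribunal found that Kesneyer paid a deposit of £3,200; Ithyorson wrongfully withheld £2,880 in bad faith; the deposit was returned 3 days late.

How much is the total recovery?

Doubled: 2 × £2,880 = £5,760
Minimum £560: £5,760 meets the minimum, no increase.
Late-return penalty: 3 × £20 = £60
Damages plus late penalty: £5,760 + £60 = £5,820
Costs and fees: 30% of £5,820 = £1,746
Total recovery: £5,820 + £1,746 = £7,566

£7,566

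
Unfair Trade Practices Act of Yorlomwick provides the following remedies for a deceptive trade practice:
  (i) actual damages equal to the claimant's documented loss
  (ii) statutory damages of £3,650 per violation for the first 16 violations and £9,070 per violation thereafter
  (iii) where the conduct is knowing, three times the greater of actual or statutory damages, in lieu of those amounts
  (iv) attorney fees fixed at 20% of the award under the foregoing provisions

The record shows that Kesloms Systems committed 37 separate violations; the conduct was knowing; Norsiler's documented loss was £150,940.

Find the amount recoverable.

£895,932

First 16 violations: 16 × £3,650 = £58,400
Remaining violations: (37 − 16) × £9,070 = £190,470
Statutory damages: £58,400 + £190,470 = £248,870
Greater of actual damages (£150,940) or statutory damages (£248,870): £248,870
Trebled: 3 × £248,870 = £746,610
Attorney fees: 20% of £746,610 = £149,322
Total recovery: £746,610 + £149,322 = £895,932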